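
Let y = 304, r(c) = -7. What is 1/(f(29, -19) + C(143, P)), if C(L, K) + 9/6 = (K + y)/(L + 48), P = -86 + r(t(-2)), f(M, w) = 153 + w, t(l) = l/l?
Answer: 382/51037 ≈ 0.0074848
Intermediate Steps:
t(l) = 1
P = -93 (P = -86 - 7 = -93)
C(L, K) = -3/2 + (304 + K)/(48 + L) (C(L, K) = -3/2 + (K + 304)/(L + 48) = -3/2 + (304 + K)/(48 + L))
1/(f(29, -19) + C(143, P)) = 1/((153 - 19) + (232 - 93 - 3/2*143)/(48 + 143)) = 1/(134 + (232 - 93 - 429/2)/191) = 1/(134 + (1/191)*(-151/2)) = 1/(134 - 151/382) = 1/(51037/382) = 382/51037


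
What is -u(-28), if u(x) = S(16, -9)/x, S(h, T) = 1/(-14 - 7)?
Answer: -1/588 ≈ -0.0017007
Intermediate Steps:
S(h, T) = -1/21 (S(h, T) = 1/(-21) = -1/21)
u(x) = -1/(21*x)
-u(-28) = -(-1)/(21*(-28)) = -(-1)*(-1)/(21*28) = -1*1/588 = -1/588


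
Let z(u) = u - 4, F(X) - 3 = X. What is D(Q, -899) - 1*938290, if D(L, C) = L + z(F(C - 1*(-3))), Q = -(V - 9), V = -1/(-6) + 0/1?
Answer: -5635069/6 ≈ -9.3918e+5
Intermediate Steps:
V = ⅙ (V = -1*(-⅙) + 0*1 = ⅙ + 0 = ⅙ ≈ 0.16667)
F(X) = 3 + X
z(u) = -4 + u
Q = 53/6 (Q = -(⅙ - 9) = -1*(-53/6) = 53/6 ≈ 8.8333)
D(L, C) = 2 + C + L (D(L, C) = L + (-4 + (3 + (C - 1*(-3)))) = L + (-4 + (3 + (C + 3))) = L + (-4 + (3 + (3 + C))) = L + (-4 + (6 + C)) = L + (2 + C) = 2 + C + L)
D(Q, -899) - 1*938290 = (2 - 899 + 53/6) - 1*938290 = -5329/6 - 938290 = -5635069/6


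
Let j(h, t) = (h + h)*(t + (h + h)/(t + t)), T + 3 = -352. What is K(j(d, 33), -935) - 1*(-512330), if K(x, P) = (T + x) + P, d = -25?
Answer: 16811120/33 ≈ 5.0943e+5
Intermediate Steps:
T = -355 (T = -3 - 352 = -355)
j(h, t) = 2*h*(t + h/t) (j(h, t) = (2*h)*(t + (2*h)/((2*t))) = (2*h)*(t + (2*h)*(1/(2*t))) = (2*h)*(t + h/t) = 2*h*(t + h/t))
K(x, P) = -355 + P + x (K(x, P) = (-355 + x) + P = -355 + P + x)
K(j(d, 33), -935) - 1*(-512330) = (-355 - 935 + 2*(-25)*(-25 + 33²)/33) - 1*(-512330) = (-355 - 935 + 2*(-25)*(1/33)*(-25 + 1089)) + 512330 = (-355 - 935 + 2*(-25)*(1/33)*1064) + 512330 = (-355 - 935 - 53200/33) + 512330 = -95770/33 + 512330 = 16811120/33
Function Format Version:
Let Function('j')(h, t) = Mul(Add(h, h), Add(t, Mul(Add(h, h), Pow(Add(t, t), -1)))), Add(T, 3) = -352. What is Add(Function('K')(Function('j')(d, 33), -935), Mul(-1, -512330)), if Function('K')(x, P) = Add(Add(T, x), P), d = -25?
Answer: Rational(16811120, 33) ≈ 5.0943e+5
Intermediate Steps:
T = -355 (T = Add(-3, -352) = -355)
Function('j')(h, t) = Mul(2, h, Add(t, Mul(h, Pow(t, -1)))) (Function('j')(h, t) = Mul(Mul(2, h), Add(t, Mul(Mul(2, h), Pow(Mul(2, t), -1)))) = Mul(Mul(2, h), Add(t, Mul(Mul(2, h), Mul(Rational(1, 2), Pow(t, -1))))) = Mul(Mul(2, h), Add(t, Mul(h, Pow(t, -1)))) = Mul(2, h, Add(t, Mul(h, Pow(t, -1)))))
Function('K')(x, P) = Add(-355, P, x) (Function('K')(x, P) = Add(Add(-355, x), P) = Add(-355, P, x))
Add(Function('K')(Function('j')(d, 33), -935), Mul(-1, -512330)) = Add(Add(-355, -935, Mul(2, -25, Pow(33, -1), Add(-25, Pow(33, 2)))), Mul(-1, -512330)) = Add(Add(-355, -935, Mul(2, -25, Rational(1, 33), Add(-25, 1089))), 512330) = Add(Add(-355, -935, Mul(2, -25, Rational(1, 33), 1064)), 512330) = Add(Add(-355, -935, Rational(-53200, 33)), 512330) = Add(Rational(-95770, 33), 512330) = Rational(16811120, 33)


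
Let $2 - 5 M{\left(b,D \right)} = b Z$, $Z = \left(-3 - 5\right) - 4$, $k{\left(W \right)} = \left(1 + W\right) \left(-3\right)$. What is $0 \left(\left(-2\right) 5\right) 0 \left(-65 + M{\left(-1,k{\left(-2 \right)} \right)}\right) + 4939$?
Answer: $4939$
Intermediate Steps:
$k{\left(W \right)} = -3 - 3 W$
$Z = -12$ ($Z = -8 - 4 = -12$)
$M{\left(b,D \right)} = \frac{2}{5} + \frac{12 b}{5}$ ($M{\left(b,D \right)} = \frac{2}{5} - \frac{b \left(-12\right)}{5} = \frac{2}{5} - \frac{\left(-12\right) b}{5} = \frac{2}{5} + \frac{12 b}{5}$)
$0 \left(\left(-2\right) 5\right) 0 \left(-65 + M{\left(-1,k{\left(-2 \right)} \right)}\right) + 4939 = 0 \left(\left(-2\right) 5\right) 0 \left(-65 + \left(\frac{2}{5} + \frac{12}{5} \left(-1\right)\right)\right) + 4939 = 0 \left(-10\right) 0 \left(-65 + \left(\frac{2}{5} - \frac{12}{5}\right)\right) + 4939 = 0 \cdot 0 \left(-65 - 2\right) + 4939 = 0 \left(-67\right) + 4939 = 0 + 4939 = 4939$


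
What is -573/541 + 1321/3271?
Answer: -1159622/1769611 ≈ -0.65530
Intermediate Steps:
-573/541 + 1321/3271 = -1159622/1769611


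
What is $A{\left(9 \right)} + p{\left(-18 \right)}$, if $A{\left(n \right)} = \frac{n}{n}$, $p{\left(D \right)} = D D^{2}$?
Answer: $-5831$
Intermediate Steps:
$p{\left(D \right)} = D^{3}$
$A{\left(n \right)} = 1$
$A{\left(9 \right)} + p{\left(-18 \right)} = 1 + \left(-18\right)^{3} = 1 - 5832 = -5831$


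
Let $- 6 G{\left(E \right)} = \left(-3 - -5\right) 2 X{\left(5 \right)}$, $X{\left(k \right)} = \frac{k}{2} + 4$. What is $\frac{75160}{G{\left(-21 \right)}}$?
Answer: $- \frac{225480}{13} \approx -17345.0$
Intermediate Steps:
$X{\left(k \right)} = 4 + \frac{k}{2}$ ($X{\left(k \right)} = k \frac{1}{2} + 4 = \frac{k}{2} + 4 = 4 + \frac{k}{2}$)
$G{\left(E \right)} = - \frac{13}{3}$ ($G{\left(E \right)} = - \frac{\left(-3 - -5\right) 2 \left(4 + \frac{1}{2} \cdot 5\right)}{6} = - \frac{\left(-3 + 5\right) 2 \left(4 + \frac{5}{2}\right)}{6} = - \frac{2 \cdot 2 \cdot \frac{13}{2}}{6} = - \frac{4 \cdot \frac{13}{2}}{6} = \left(- \frac{1}{6}\right) 26 = - \frac{13}{3}$)
$\frac{75160}{G{\left(-21 \right)}} = \frac{75160}{- \frac{13}{3}} = 75160 \left(- \frac{3}{13}\right) = - \frac{225480}{13}$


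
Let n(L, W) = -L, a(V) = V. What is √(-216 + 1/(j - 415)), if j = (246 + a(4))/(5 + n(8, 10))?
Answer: I*√482769885/1495 ≈ 14.697*I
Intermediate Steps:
j = -250/3 (j = (246 + 4)/(5 - 1*8) = 250/(5 - 8) = 250/(-3) = 250*(-⅓) = -250/3 ≈ -83.333)
√(-216 + 1/(j - 415)) = √(-216 + 1/(-250/3 - 415)) = √(-216 + 1/(-1495/3)) = √(-216 - 3/1495) = √(-322923/1495) = I*√482769885/1495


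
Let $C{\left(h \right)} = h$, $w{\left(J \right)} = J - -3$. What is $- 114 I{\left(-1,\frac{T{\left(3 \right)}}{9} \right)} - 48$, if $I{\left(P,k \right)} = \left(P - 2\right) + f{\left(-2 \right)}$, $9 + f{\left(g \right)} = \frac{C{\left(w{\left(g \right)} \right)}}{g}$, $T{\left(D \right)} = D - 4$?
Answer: $1377$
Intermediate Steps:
$w{\left(J \right)} = 3 + J$ ($w{\left(J \right)} = J + 3 = 3 + J$)
$T{\left(D \right)} = -4 + D$
$f{\left(g \right)} = -9 + \frac{3 + g}{g}$
$I{\left(P,k \right)} = - \frac{23}{2} + P$ ($I{\left(P,k \right)} = \left(P - 2\right) - \left(8 - \frac{3}{-2}\right) = \left(-2 + P\right) + \left(-8 + 3 \left(- \frac{1}{2}\right)\right) = \left(-2 + P\right) - \frac{19}{2} = - \frac{23}{2} + P$)
$- 114 I{\left(-1,\frac{T{\left(3 \right)}}{9} \right)} - 48 = - 114 \left(- \frac{23}{2} - 1\right) - 48 = \left(-114\right) \left(- \frac{25}{2}\right) - 48 = 1425 - 48 = 1377$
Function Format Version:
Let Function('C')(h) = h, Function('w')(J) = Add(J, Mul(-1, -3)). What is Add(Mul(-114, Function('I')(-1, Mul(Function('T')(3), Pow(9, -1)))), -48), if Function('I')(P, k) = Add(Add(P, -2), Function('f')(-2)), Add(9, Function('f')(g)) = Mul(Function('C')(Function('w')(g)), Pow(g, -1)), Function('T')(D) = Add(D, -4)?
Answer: 1377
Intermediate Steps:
Function('w')(J) = Add(3, J) (Function('w')(J) = Add(J, 3) = Add(3, J))
Function('T')(D) = Add(-4, D)
Function('f')(g) = Add(-9, Mul(Pow(g, -1), Add(3, g))) (Function('f')(g) = Add(-9, Mul(Add(3, g), Pow(g, -1))) = Add(-9, Mul(Pow(g, -1), Add(3, g))))
Function('I')(P, k) = Add(Rational(-23, 2), P) (Function('I')(P, k) = Add(Add(P, -2), Add(-8, Mul(3, Pow(-2, -1)))) = Add(Add(-2, P), Add(-8, Mul(3, Rational(-1, 2)))) = Add(Add(-2, P), Add(-8, Rational(-3, 2))) = Add(Add(-2, P), Rational(-19, 2)) = Add(Rational(-23, 2), P))
Add(Mul(-114, Function('I')(-1, Mul(Function('T')(3), Pow(9, -1)))), -48) = Add(Mul(-114, Add(Rational(-23, 2), -1)), -48) = Add(Mul(-114, Rational(-25, 2)), -48) = Add(1425, -48) = 1377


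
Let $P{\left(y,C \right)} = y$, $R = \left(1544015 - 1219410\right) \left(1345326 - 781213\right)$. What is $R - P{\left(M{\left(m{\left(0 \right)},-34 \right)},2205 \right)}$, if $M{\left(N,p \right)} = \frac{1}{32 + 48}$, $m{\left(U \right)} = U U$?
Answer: $\frac{14649112029199}{80} \approx 1.8311 \cdot 10^{11}$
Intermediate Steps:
$m{\left(U \right)} = U^{2}$
$M{\left(N,p \right)} = \frac{1}{80}$
$R = 183113900365$ ($R = 324605 \cdot 564113 = 183113900365$)
$R - P{\left(M{\left(m{\left(0 \right)},-34 \right)},2205 \right)} = 183113900365 - \frac{1}{80} = \frac{14649112029199}{80}$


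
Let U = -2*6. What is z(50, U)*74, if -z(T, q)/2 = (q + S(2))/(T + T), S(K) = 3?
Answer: 333/25 ≈ 13.320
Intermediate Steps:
U = -12
z(T, q) = -(3 + q)/T (z(T, q) = -2*(q + 3)/(T + T) = -2*(3 + q)/(2*T) = -2*(3 + q)*1/(2*T) = -(3 + q)/T)
z(50, U)*74 = ((-3 - 1*(-12))/50)*74 = ((-3 + 12)/50)*74 = ((1/50)*9)*74 = (9/50)*74 = 333/25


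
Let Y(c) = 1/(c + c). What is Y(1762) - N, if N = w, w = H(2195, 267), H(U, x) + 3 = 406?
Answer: -1420171/3524 ≈ -403.00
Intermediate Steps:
H(U, x) = 403 (H(U, x) = -3 + 406 = 403)
Y(c) = 1/(2*c)
w = 403
N = 403
Y(1762) - N = (1/2)/1762 - 1*403 = (1/2)*(1/1762) - 403 = 1/3524 - 403 = -1420171/3524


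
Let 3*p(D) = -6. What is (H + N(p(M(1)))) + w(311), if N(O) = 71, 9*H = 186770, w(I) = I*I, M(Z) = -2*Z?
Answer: 1057898/9 ≈ 1.1754e+5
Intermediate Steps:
w(I) = I**2
p(D) = -2 (p(D) = (1/3)*(-6) = -2)
H = 186770/9 (H = (1/9)*186770 = 186770/9 ≈ 20752.)
(H + N(p(M(1)))) + w(311) = (186770/9 + 71) + 311**2 = 187409/9 + 96721 = 1057898/9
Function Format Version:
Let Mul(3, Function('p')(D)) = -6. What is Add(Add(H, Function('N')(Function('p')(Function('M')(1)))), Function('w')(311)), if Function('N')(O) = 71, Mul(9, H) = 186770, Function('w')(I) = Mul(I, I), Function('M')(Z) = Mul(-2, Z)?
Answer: Rational(1057898, 9) ≈ 1.1754e+5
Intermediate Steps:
Function('w')(I) = Pow(I, 2)
Function('p')(D) = -2 (Function('p')(D) = Mul(Rational(1, 3), -6) = -2)
H = Rational(186770, 9) (H = Mul(Rational(1, 9), 186770) = Rational(186770, 9) ≈ 20752.)
Add(Add(H, Function('N')(Function('p')(Function('M')(1)))), Function('w')(311)) = Add(Add(Rational(186770, 9), 71), Pow(311, 2)) = Add(Rational(187409, 9), 96721) = Rational(1057898, 9)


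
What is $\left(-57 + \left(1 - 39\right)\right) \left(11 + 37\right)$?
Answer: $-4560$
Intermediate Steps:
$\left(-57 + \left(1 - 39\right)\right) \left(11 + 37\right) = \left(-57 - 38\right) 48 = \left(-95\right) 48 = -4560$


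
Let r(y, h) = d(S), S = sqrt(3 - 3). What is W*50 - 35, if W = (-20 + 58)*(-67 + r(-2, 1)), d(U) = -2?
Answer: -131135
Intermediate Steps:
S = 0 (S = sqrt(0) = 0)
r(y, h) = -2
W = -2622 (W = (-20 + 58)*(-67 - 2) = 38*(-69) = -2622)
W*50 - 35 = -2622*50 - 35 = -131100 - 35 = -131135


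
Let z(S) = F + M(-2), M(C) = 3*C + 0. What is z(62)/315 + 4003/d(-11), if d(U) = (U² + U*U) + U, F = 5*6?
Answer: 6701/385 ≈ 17.405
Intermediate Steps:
M(C) = 3*C
F = 30
d(U) = U + 2*U² (d(U) = (U² + U²) + U = 2*U² + U = U + 2*U²)
z(S) = 24 (z(S) = 30 + 3*(-2) = 30 - 6 = 24)
z(62)/315 + 4003/d(-11) = 24/315 + 4003/((-11*(1 + 2*(-11)))) = 24*(1/315) + 4003/((-11*(1 - 22))) = 8/105 + 4003/((-11*(-21))) = 8/105 + 4003/231 = 6701/385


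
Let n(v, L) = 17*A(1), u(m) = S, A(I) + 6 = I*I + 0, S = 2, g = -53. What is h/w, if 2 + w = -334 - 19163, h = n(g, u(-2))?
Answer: 5/1147 ≈ 0.0043592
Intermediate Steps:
A(I) = -6 + I² (A(I) = -6 + (I*I + 0) = -6 + (I² + 0) = -6 + I²)
u(m) = 2
n(v, L) = -85 (n(v, L) = 17*(-6 + 1²) = 17*(-6 + 1) = 17*(-5) = -85)
h = -85
w = -19499 (w = -2 + (-334 - 19163) = -2 - 19497 = -19499)
h/w = -85/(-19499) = -85*(-1/19499) = 5/1147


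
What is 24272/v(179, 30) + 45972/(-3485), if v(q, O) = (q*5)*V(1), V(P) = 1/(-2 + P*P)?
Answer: -25146572/623815 ≈ -40.311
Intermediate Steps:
V(P) = 1/(-2 + P²)
v(q, O) = -5*q (v(q, O) = (q*5)/(-2 + 1²) = (5*q)/(-2 + 1) = (5*q)/(-1) = (5*q)*(-1) = -5*q)
24272/v(179, 30) + 45972/(-3485) = 24272/((-5*179)) + 45972/(-3485) = 24272/(-895) + 45972*(-1/3485) = 24272*(-1/895) - 45972/3485 = -24272/895 - 45972/3485 = -25146572/623815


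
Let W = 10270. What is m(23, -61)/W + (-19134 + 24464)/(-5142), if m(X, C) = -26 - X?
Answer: -27495529/26404170 ≈ -1.0413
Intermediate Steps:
m(23, -61)/W + (-19134 + 24464)/(-5142) = (-26 - 1*23)/10270 + (-19134 + 24464)/(-5142) = (-26 - 23)*(1/10270) + 5330*(-1/5142) = -49*1/10270 - 2665/2571 = -49/10270 - 2665/2571 = -27495529/26404170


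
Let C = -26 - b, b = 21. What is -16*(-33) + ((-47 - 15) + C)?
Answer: 419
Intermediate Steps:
C = -47 (C = -26 - 1*21 = -26 - 21 = -47)
-16*(-33) + ((-47 - 15) + C) = -16*(-33) + ((-47 - 15) - 47) = 528 + (-62 - 47) = 528 - 109 = 419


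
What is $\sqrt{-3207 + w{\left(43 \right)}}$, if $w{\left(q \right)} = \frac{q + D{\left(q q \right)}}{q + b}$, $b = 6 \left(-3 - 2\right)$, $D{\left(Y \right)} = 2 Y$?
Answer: $\frac{5 i \sqrt{19734}}{13} \approx 54.03 i$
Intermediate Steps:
$b = -30$ ($b = 6 \left(-5\right) = -30$)
$w{\left(q \right)} = \frac{q + 2 q^{2}}{-30 + q}$ ($w{\left(q \right)} = \frac{q + 2 q q}{q - 30} = \frac{q + 2 q^{2}}{-30 + q}$)
$\sqrt{-3207 + w{\left(43 \right)}} = \sqrt{-3207 + \frac{43 \left(1 + 2 \cdot 43\right)}{-30 + 43}} = \sqrt{-3207 + \frac{43 \left(1 + 86\right)}{13}} = \sqrt{-3207 + 43 \cdot \frac{1}{13} \cdot 87} = \sqrt{-3207 + \frac{3741}{13}} = \sqrt{- \frac{37950}{13}} = \frac{5 i \sqrt{19734}}{13}$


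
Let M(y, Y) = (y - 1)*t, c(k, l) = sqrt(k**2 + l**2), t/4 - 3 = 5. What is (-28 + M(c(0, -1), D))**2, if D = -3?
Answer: 784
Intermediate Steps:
t = 32 (t = 12 + 4*5 = 12 + 20 = 32)
M(y, Y) = -32 + 32*y (M(y, Y) = (y - 1)*32 = (-1 + y)*32 = -32 + 32*y)
(-28 + M(c(0, -1), D))**2 = (-28 + (-32 + 32*sqrt(0**2 + (-1)**2)))**2 = (-28 + (-32 + 32*sqrt(0 + 1)))**2 = (-28 + (-32 + 32*sqrt(1)))**2 = (-28 + (-32 + 32*1))**2 = (-28 + (-32 + 32))**2 = (-28 + 0)**2 = (-28)**2 = 784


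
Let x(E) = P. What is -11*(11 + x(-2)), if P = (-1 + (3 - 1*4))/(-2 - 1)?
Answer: -385/3 ≈ -128.33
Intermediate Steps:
P = 2/3 (P = (-1 + (3 - 4))/(-3) = (-1 - 1)*(-1/3) = -2*(-1/3) = 2/3 ≈ 0.66667)
x(E) = 2/3
-11*(11 + x(-2)) = -11*(11 + 2/3) = -11*35/3 = -385/3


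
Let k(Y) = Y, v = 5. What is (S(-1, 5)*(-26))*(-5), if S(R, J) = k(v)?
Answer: 650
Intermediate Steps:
S(R, J) = 5
(S(-1, 5)*(-26))*(-5) = (5*(-26))*(-5) = -130*(-5) = 650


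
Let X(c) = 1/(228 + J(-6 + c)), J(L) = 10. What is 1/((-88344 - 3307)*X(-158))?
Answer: -34/13093 ≈ -0.0025968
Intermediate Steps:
X(c) = 1/238 (X(c) = 1/(228 + 10) = 1/238)
1/((-88344 - 3307)*X(-158)) = 1/((-88344 - 3307)*(1/238)) = 238/(-91651) = -1/91651*238 = -34/13093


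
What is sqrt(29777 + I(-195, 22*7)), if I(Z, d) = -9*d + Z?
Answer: 2*sqrt(7049) ≈ 167.92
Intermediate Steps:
I(Z, d) = Z - 9*d
sqrt(29777 + I(-195, 22*7)) = sqrt(29777 + (-195 - 198*7)) = sqrt(29777 + (-195 - 9*154)) = sqrt(29777 + (-195 - 1386)) = sqrt(29777 - 1581) = sqrt(28196) = 2*sqrt(7049)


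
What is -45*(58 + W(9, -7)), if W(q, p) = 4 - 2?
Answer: -2700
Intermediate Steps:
W(q, p) = 2
-45*(58 + W(9, -7)) = -45*(58 + 2) = -45*60 = -2700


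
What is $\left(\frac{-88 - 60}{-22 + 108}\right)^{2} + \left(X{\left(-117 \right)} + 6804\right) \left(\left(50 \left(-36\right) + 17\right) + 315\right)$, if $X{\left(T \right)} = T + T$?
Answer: $- \frac{17833155764}{1849} \approx -9.6448 \cdot 10^{6}$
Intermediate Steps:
$X{\left(T \right)} = 2 T$
$\left(\frac{-88 - 60}{-22 + 108}\right)^{2} + \left(X{\left(-117 \right)} + 6804\right) \left(\left(50 \left(-36\right) + 17\right) + 315\right) = \left(\frac{-88 - 60}{-22 + 108}\right)^{2} + \left(2 \left(-117\right) + 6804\right) \left(\left(50 \left(-36\right) + 17\right) + 315\right) = \left(- \frac{148}{86}\right)^{2} + \left(-234 + 6804\right) \left(\left(-1800 + 17\right) + 315\right) = \left(\left(-148\right) \frac{1}{86}\right)^{2} + 6570 \left(-1783 + 315\right) = \left(- \frac{74}{43}\right)^{2} + 6570 \left(-1468\right) = \frac{5476}{1849} - 9644760 = - \frac{17833155764}{1849}$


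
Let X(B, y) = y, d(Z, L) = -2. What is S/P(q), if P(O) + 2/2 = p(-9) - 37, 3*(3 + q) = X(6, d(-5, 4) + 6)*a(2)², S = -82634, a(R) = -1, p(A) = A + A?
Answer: 41317/28 ≈ 1475.6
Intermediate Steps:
p(A) = 2*A
q = -5/3 (q = -3 + ((-2 + 6)*(-1)²)/3 = -3 + (4*1)/3 = -3 + (⅓)*4 = -3 + 4/3 = -5/3 ≈ -1.6667)
P(O) = -56 (P(O) = -1 + (2*(-9) - 37) = -1 + (-18 - 37) = -1 - 55 = -56)
S/P(q) = -82634/(-56) = -82634*(-1/56) = 41317/28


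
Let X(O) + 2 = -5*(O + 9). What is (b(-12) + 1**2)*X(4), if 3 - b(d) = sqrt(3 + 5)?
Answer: -268 + 134*sqrt(2) ≈ -78.495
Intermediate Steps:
X(O) = -47 - 5*O (X(O) = -2 - 5*(O + 9) = -2 - 5*(9 + O) = -2 + (-45 - 5*O) = -47 - 5*O)
b(d) = 3 - 2*sqrt(2) (b(d) = 3 - sqrt(3 + 5) = 3 - sqrt(8) = 3 - 2*sqrt(2))
(b(-12) + 1**2)*X(4) = ((3 - 2*sqrt(2)) + 1**2)*(-47 - 5*4) = ((3 - 2*sqrt(2)) + 1)*(-47 - 20) = (4 - 2*sqrt(2))*(-67) = -268 + 134*sqrt(2)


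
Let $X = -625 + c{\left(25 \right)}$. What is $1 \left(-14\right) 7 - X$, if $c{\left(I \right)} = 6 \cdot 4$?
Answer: $503$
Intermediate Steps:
$c{\left(I \right)} = 24$
$X = -601$ ($X = -625 + 24 = -601$)
$1 \left(-14\right) 7 - X = 1 \left(-14\right) 7 - -601 = \left(-14\right) 7 + 601 = -98 + 601 = 503$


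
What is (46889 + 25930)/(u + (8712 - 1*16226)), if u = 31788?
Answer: 72819/24274 ≈ 2.9999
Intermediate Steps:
(46889 + 25930)/(u + (8712 - 1*16226)) = (46889 + 25930)/(31788 + (8712 - 1*16226)) = 72819/(31788 + (8712 - 16226)) = 72819/(31788 - 7514) = 72819/24274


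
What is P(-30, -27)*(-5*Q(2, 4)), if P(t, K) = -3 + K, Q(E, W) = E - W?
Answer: -300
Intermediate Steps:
P(-30, -27)*(-5*Q(2, 4)) = (-3 - 27)*(-5*(2 - 1*4)) = -(-150)*(2 - 4) = -(-150)*(-2) = -30*10 = -300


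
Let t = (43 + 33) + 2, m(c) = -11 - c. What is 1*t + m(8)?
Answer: 59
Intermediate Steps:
t = 78 (t = 76 + 2 = 78)
1*t + m(8) = 1*78 + (-11 - 1*8) = 78 + (-11 - 8) = 78 - 19 = 59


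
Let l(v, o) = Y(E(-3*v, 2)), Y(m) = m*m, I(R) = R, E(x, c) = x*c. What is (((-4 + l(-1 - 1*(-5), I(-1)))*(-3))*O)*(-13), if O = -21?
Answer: -468468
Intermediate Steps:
E(x, c) = c*x
Y(m) = m**2
l(v, o) = 36*v**2 (l(v, o) = (2*(-3*v))**2 = (-6*v)**2 = 36*v**2)
(((-4 + l(-1 - 1*(-5), I(-1)))*(-3))*O)*(-13) = (((-4 + 36*(-1 - 1*(-5))**2)*(-3))*(-21))*(-13) = (((-4 + 36*(-1 + 5)**2)*(-3))*(-21))*(-13) = (((-4 + 36*4**2)*(-3))*(-21))*(-13) = (((-4 + 36*16)*(-3))*(-21))*(-13) = (((-4 + 576)*(-3))*(-21))*(-13) = ((572*(-3))*(-21))*(-13) = -1716*(-21)*(-13) = 36036*(-13) = -468468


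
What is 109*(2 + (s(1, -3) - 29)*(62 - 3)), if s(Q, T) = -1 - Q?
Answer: -199143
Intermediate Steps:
109*(2 + (s(1, -3) - 29)*(62 - 3)) = 109*(2 + ((-1 - 1*1) - 29)*(62 - 3)) = 109*(2 + ((-1 - 1) - 29)*59) = 109*(2 + (-2 - 29)*59) = 109*(2 - 31*59) = 109*(2 - 1829) = 109*(-1827) = -199143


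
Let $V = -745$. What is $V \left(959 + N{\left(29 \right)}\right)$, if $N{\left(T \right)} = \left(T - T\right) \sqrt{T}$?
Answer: $-714455$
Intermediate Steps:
$N{\left(T \right)} = 0$ ($N{\left(T \right)} = 0 \sqrt{T} = 0$)
$V \left(959 + N{\left(29 \right)}\right) = - 745 \left(959 + 0\right) = \left(-745\right) 959 = -714455$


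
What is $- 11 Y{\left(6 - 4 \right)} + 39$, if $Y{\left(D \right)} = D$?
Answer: $17$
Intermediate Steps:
$- 11 Y{\left(6 - 4 \right)} + 39 = - 11 \left(6 - 4\right) + 39 = \left(-11\right) 2 + 39 = -22 + 39 = 17$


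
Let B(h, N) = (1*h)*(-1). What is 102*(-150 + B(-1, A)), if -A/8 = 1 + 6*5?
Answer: -15198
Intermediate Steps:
A = -248 (A = -8*(1 + 6*5) = -8*(1 + 30) = -8*31 = -248)
B(h, N) = -h (B(h, N) = h*(-1) = -h)
102*(-150 + B(-1, A)) = 102*(-150 - 1*(-1)) = 102*(-150 + 1) = 102*(-149) = -15198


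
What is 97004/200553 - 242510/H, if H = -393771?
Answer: 9648163346/8774661707 ≈ 1.0995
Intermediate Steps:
97004/200553 - 242510/H = 97004/200553 - 242510/(-393771) = 97004*(1/200553) - 242510*(-1/393771) = 97004/200553 + 242510/393771 = 9648163346/8774661707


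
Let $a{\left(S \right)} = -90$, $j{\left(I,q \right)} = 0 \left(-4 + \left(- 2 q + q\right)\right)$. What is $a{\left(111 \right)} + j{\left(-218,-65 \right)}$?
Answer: $-90$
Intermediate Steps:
$j{\left(I,q \right)} = 0$ ($j{\left(I,q \right)} = 0 \left(-4 - q\right) = 0$)
$a{\left(111 \right)} + j{\left(-218,-65 \right)} = -90 + 0 = -90$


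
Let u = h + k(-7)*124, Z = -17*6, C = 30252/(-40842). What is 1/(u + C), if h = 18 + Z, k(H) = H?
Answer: -6807/6485306 ≈ -0.0010496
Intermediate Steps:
C = -5042/6807 (C = 30252*(-1/40842) = -5042/6807 ≈ -0.74071)
Z = -102
h = -84 (h = 18 - 102 = -84)
u = -952 (u = -84 - 7*124 = -84 - 868 = -952)
1/(u + C) = 1/(-952 - 5042/6807) = 1/(-6485306/6807) = -6807/6485306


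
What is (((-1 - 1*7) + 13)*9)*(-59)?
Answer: -2655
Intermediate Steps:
(((-1 - 1*7) + 13)*9)*(-59) = (((-1 - 7) + 13)*9)*(-59) = ((-8 + 13)*9)*(-59) = (5*9)*(-59) = 45*(-59) = -2655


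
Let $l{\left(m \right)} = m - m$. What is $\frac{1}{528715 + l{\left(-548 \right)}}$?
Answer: $\frac{1}{528715} \approx 1.8914 \cdot 10^{-6}$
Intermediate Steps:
$l{\left(m \right)} = 0$
$\frac{1}{528715 + l{\left(-548 \right)}} = \frac{1}{528715 + 0} = \frac{1}{528715}$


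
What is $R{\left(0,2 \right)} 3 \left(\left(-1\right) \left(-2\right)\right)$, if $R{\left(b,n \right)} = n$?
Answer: $12$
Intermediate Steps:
$R{\left(0,2 \right)} 3 \left(\left(-1\right) \left(-2\right)\right) = 2 \cdot 3 \left(\left(-1\right) \left(-2\right)\right) = 6 \cdot 2 = 12$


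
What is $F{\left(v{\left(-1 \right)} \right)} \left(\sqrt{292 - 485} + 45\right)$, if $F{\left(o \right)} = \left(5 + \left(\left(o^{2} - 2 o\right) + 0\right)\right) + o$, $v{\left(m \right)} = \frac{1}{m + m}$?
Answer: $\frac{1035}{4} + \frac{23 i \sqrt{193}}{4} \approx 258.75 + 79.882 i$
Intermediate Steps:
$v{\left(m \right)} = \frac{1}{2 m}$
$F{\left(o \right)} = 5 + o^{2} - o$ ($F{\left(o \right)} = \left(5 + \left(o^{2} - 2 o\right)\right) + o = \left(5 + o^{2} - 2 o\right) + o = 5 + o^{2} - o$)
$F{\left(v{\left(-1 \right)} \right)} \left(\sqrt{292 - 485} + 45\right) = \left(5 + \left(\frac{1}{2 \left(-1\right)}\right)^{2} - \frac{1}{2 \left(-1\right)}\right) \left(\sqrt{292 - 485} + 45\right) = \left(5 + \left(\frac{1}{2} \left(-1\right)\right)^{2} - \frac{1}{2} \left(-1\right)\right) \left(\sqrt{-193} + 45\right) = \left(5 + \left(- \frac{1}{2}\right)^{2} - - \frac{1}{2}\right) \left(i \sqrt{193} + 45\right) = \left(5 + \frac{1}{4} + \frac{1}{2}\right) \left(45 + i \sqrt{193}\right) = \frac{23 \left(45 + i \sqrt{193}\right)}{4} = \frac{1035}{4} + \frac{23 i \sqrt{193}}{4}$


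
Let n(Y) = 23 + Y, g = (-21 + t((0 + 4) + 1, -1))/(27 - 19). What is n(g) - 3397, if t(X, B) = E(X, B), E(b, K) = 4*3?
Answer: -27001/8 ≈ -3375.1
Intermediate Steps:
E(b, K) = 12
t(X, B) = 12
g = -9/8 (g = (-21 + 12)/(27 - 19) = -9/8 ≈ -1.1250)
n(g) - 3397 = (23 - 9/8) - 3397 = 175/8 - 3397 = -27001/8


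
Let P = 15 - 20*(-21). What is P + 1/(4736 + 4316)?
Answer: 3937621/9052 ≈ 435.00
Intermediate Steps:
P = 435 (P = 15 + 420 = 435)
P + 1/(4736 + 4316) = 435 + 1/(4736 + 4316) = 435 + 1/9052 = 3937621/9052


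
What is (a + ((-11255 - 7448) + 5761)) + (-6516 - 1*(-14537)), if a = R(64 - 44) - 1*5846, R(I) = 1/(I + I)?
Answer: -430679/40 ≈ -10767.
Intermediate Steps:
R(I) = 1/(2*I)
a = -233839/40 (a = 1/(2*(64 - 44)) - 1*5846 = (1/2)/20 - 5846 = (1/2)*(1/20) - 5846 = 1/40 - 5846 = -233839/40 ≈ -5846.0)
(a + ((-11255 - 7448) + 5761)) + (-6516 - 1*(-14537)) = (-233839/40 + ((-11255 - 7448) + 5761)) + (-6516 - 1*(-14537)) = (-233839/40 + (-18703 + 5761)) + (-6516 + 14537) = (-233839/40 - 12942) + 8021 = -751519/40 + 8021 = -430679/40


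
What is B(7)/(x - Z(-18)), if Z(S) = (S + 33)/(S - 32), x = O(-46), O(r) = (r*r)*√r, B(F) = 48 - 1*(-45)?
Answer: 2790/20596297609 - 19678800*I*√46/20596297609 ≈ 1.3546e-7 - 0.0064802*I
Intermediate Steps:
B(F) = 93 (B(F) = 48 + 45 = 93)
O(r) = r^(5/2) (O(r) = r²*√r = r^(5/2))
x = 2116*I*√46 (x = (-46)^(5/2) = 2116*I*√46 ≈ 14351.0*I)
Z(S) = (33 + S)/(-32 + S)
B(7)/(x - Z(-18)) = 93/(2116*I*√46 - (33 - 18)/(-32 - 18)) = 93/(2116*I*√46 - 15/(-50)) = 93/(2116*I*√46 - (-1)*15/50) = 93/(2116*I*√46 - 1*(-3/10)) = 93/(2116*I*√46 + 3/10) = 93/(3/10 + 2116*I*√46)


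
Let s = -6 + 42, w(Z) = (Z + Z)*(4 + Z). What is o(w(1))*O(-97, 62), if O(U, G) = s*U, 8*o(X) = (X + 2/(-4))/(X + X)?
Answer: -16587/80 ≈ -207.34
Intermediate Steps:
w(Z) = 2*Z*(4 + Z) (w(Z) = (2*Z)*(4 + Z) = 2*Z*(4 + Z))
o(X) = (-1/2 + X)/(16*X) (o(X) = ((X + 2/(-4))/(X + X))/8 = ((X + 2*(-1/4))/((2*X)))/8 = ((X - 1/2)*(1/(2*X)))/8 = ((-1/2 + X)*(1/(2*X)))/8 = ((-1/2 + X)/(2*X))/8 = (-1/2 + X)/(16*X))
s = 36
O(U, G) = 36*U
o(w(1))*O(-97, 62) = ((-1 + 2*(2*1*(4 + 1)))/(32*((2*1*(4 + 1)))))*(36*(-97)) = ((-1 + 2*(2*1*5))/(32*((2*1*5))))*(-3492) = ((1/32)*(-1 + 2*10)/10)*(-3492) = ((1/32)*(1/10)*(-1 + 20))*(-3492) = ((1/32)*(1/10)*19)*(-3492) = (19/320)*(-3492) = -16587/80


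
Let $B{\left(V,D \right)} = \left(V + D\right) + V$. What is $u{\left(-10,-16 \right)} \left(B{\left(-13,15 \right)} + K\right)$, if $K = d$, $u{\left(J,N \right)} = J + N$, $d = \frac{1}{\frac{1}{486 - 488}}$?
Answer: $338$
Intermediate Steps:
$B{\left(V,D \right)} = D + 2 V$ ($B{\left(V,D \right)} = \left(D + V\right) + V = D + 2 V$)
$d = -2$ ($d = \frac{1}{\frac{1}{-2}} = \frac{1}{- \frac{1}{2}} = -2$)
$K = -2$
$u{\left(-10,-16 \right)} \left(B{\left(-13,15 \right)} + K\right) = \left(-10 - 16\right) \left(\left(15 + 2 \left(-13\right)\right) - 2\right) = - 26 \left(\left(15 - 26\right) - 2\right) = - 26 \left(-11 - 2\right) = \left(-26\right) \left(-13\right) = 338$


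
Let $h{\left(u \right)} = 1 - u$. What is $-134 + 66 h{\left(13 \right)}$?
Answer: $-926$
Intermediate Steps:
$-134 + 66 h{\left(13 \right)} = -134 + 66 \left(1 - 13\right) = -134 + 66 \left(-12\right) = -134 - 792 = -926$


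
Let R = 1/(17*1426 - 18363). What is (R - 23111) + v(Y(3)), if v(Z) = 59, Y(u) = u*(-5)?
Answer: -135522707/5879 ≈ -23052.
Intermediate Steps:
Y(u) = -5*u
R = 1/5879 (R = 1/(24242 - 18363) = 1/5879 ≈ 0.00017010)
(R - 23111) + v(Y(3)) = (1/5879 - 23111) + 59 = -135869568/5879 + 59 = -135522707/5879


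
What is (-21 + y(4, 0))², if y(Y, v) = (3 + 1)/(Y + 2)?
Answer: 3721/9 ≈ 413.44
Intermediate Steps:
y(Y, v) = 4/(2 + Y)
(-21 + y(4, 0))² = (-21 + 4/(2 + 4))² = (-21 + 4/6)² = (-21 + 4*(⅙))² = (-21 + ⅔)² = (-61/3)² = 3721/9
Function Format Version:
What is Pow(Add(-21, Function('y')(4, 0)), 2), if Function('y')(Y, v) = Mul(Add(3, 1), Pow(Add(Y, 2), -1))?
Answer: Rational(3721, 9) ≈ 413.44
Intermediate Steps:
Function('y')(Y, v) = Mul(4, Pow(Add(2, Y), -1))
Pow(Add(-21, Function('y')(4, 0)), 2) = Pow(Add(-21, Mul(4, Pow(Add(2, 4), -1))), 2) = Pow(Add(-21, Mul(4, Pow(6, -1))), 2) = Pow(Add(-21, Mul(4, Rational(1, 6))), 2) = Pow(Add(-21, Rational(2, 3)), 2) = Pow(Rational(-61, 3), 2) = Rational(3721, 9)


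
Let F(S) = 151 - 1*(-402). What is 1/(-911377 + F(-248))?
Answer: -1/910824 ≈ -1.0979e-6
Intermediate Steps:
F(S) = 553 (F(S) = 151 + 402 = 553)
1/(-911377 + F(-248)) = 1/(-911377 + 553) = 1/(-910824) = -1/910824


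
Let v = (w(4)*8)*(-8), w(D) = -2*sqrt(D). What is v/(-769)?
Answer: -256/769 ≈ -0.33290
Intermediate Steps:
v = 256 (v = (-2*sqrt(4)*8)*(-8) = (-2*2*8)*(-8) = -4*8*(-8) = -32*(-8) = 256)
v/(-769) = 256/(-769) = 256*(-1/769) = -256/769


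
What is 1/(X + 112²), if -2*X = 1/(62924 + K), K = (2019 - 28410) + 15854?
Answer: 104774/1314285055 ≈ 7.9719e-5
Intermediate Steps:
K = -10537 (K = -26391 + 15854 = -10537)
X = -1/104774 (X = -1/(2*(62924 - 10537)) = -½/52387 = -½*1/52387 = -1/104774 ≈ -9.5444e-6)
1/(X + 112²) = 1/(-1/104774 + 112²) = 1/(-1/104774 + 12544) = 1/(1314285055/104774) = 104774/1314285055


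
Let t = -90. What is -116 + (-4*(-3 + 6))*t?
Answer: 964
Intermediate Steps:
-116 + (-4*(-3 + 6))*t = -116 - 4*(-3 + 6)*(-90) = -116 - 4*3*(-90) = -116 - 12*(-90) = -116 + 1080 = 964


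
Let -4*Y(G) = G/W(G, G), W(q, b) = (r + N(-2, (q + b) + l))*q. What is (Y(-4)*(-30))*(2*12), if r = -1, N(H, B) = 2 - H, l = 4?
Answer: 60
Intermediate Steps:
W(q, b) = 3*q (W(q, b) = (-1 + (2 - 1*(-2)))*q = (-1 + (2 + 2))*q = (-1 + 4)*q = 3*q)
Y(G) = -1/12 (Y(G) = -G/(4*(3*G)) = -G*1/(3*G)/4 = -1/4*1/3 = -1/12)
(Y(-4)*(-30))*(2*12) = (-1/12*(-30))*(2*12) = (5/2)*24 = 60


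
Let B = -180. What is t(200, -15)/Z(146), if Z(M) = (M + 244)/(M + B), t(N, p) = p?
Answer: 17/13 ≈ 1.3077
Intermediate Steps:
Z(M) = (244 + M)/(-180 + M) (Z(M) = (M + 244)/(M - 180) = (244 + M)/(-180 + M))
t(200, -15)/Z(146) = -15*(-180 + 146)/(244 + 146) = -15/(390/(-34)) = -15/((-1/34*390)) = -15/(-195/17) = -15*(-17/195) = 17/13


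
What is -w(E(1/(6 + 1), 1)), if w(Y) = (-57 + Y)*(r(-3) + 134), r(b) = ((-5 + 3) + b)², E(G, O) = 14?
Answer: 6837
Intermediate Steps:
r(b) = (-2 + b)²
w(Y) = -9063 + 159*Y (w(Y) = (-57 + Y)*((-2 - 3)² + 134) = (-57 + Y)*((-5)² + 134) = (-57 + Y)*(25 + 134) = (-57 + Y)*159 = -9063 + 159*Y)
-w(E(1/(6 + 1), 1)) = -(-9063 + 159*14) = -(-9063 + 2226) = -1*(-6837) = 6837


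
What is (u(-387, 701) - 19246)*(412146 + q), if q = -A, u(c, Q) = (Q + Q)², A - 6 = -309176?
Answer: 1403939167128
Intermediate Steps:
A = -309170 (A = 6 - 309176 = -309170)
u(c, Q) = 4*Q² (u(c, Q) = (2*Q)² = 4*Q²)
q = 309170 (q = -1*(-309170) = 309170)
(u(-387, 701) - 19246)*(412146 + q) = (4*701² - 19246)*(412146 + 309170) = (4*491401 - 19246)*721316 = (1965604 - 19246)*721316 = 1946358*721316 = 1403939167128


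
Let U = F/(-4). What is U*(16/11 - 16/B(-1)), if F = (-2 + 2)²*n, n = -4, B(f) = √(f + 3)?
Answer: 0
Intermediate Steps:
B(f) = √(3 + f)
F = 0 (F = (-2 + 2)²*(-4) = 0²*(-4) = 0*(-4) = 0)
U = 0 (U = 0/(-4) = 0*(-¼) = 0)
U*(16/11 - 16/B(-1)) = 0*(16/11 - 16/√(3 - 1)) = 0*(16*(1/11) - 16*√2/2) = 0*(16/11 - 8*√2) = 0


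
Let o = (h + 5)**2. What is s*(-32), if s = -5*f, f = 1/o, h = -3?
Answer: 40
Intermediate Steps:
o = 4 (o = (-3 + 5)**2 = 2**2 = 4)
f = 1/4 ≈ 0.25000
s = -5/4 (s = -5*1/4 = -5/4 ≈ -1.2500)
s*(-32) = -5/4*(-32) = 40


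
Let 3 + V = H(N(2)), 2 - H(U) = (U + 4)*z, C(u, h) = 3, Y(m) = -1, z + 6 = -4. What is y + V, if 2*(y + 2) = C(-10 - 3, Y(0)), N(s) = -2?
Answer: 37/2 ≈ 18.500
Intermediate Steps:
z = -10 (z = -6 - 4 = -10)
H(U) = 42 + 10*U (H(U) = 2 - (U + 4)*(-10) = 2 - (4 + U)*(-10) = 2 - (-40 - 10*U) = 2 + (40 + 10*U) = 42 + 10*U)
y = -½ (y = -2 + (½)*3 = -2 + 3/2 = -½ ≈ -0.50000)
V = 19 (V = -3 + (42 + 10*(-2)) = -3 + (42 - 20) = -3 + 22 = 19)
y + V = -½ + 19 = 37/2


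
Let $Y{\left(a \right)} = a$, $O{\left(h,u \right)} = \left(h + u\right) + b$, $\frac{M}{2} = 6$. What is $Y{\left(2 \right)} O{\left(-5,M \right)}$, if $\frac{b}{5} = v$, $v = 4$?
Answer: $54$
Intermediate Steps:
$b = 20$ ($b = 5 \cdot 4 = 20$)
$M = 12$ ($M = 2 \cdot 6 = 12$)
$O{\left(h,u \right)} = 20 + h + u$ ($O{\left(h,u \right)} = \left(h + u\right) + 20 = 20 + h + u$)
$Y{\left(2 \right)} O{\left(-5,M \right)} = 2 \left(20 - 5 + 12\right) = 2 \cdot 27 = 54$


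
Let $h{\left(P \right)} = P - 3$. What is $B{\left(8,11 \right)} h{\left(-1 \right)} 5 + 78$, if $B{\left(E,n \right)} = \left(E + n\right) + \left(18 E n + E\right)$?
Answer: $-32142$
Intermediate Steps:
$h{\left(P \right)} = -3 + P$
$B{\left(E,n \right)} = n + 2 E + 18 E n$ ($B{\left(E,n \right)} = \left(E + n\right) + \left(18 E n + E\right) = \left(E + n\right) + \left(E + 18 E n\right) = n + 2 E + 18 E n$)
$B{\left(8,11 \right)} h{\left(-1 \right)} 5 + 78 = \left(11 + 2 \cdot 8 + 18 \cdot 8 \cdot 11\right) \left(-3 - 1\right) 5 + 78 = \left(11 + 16 + 1584\right) \left(\left(-4\right) 5\right) + 78 = 1611 \left(-20\right) + 78 = -32220 + 78 = -32142$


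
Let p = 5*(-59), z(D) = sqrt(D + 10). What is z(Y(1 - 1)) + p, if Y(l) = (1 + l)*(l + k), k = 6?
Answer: -291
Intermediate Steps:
Y(l) = (1 + l)*(6 + l) (Y(l) = (1 + l)*(l + 6) = (1 + l)*(6 + l))
z(D) = sqrt(10 + D)
p = -295
z(Y(1 - 1)) + p = sqrt(10 + (6 + (1 - 1)**2 + 7*(1 - 1))) - 295 = sqrt(10 + (6 + 0**2 + 7*0)) - 295 = sqrt(10 + (6 + 0 + 0)) - 295 = sqrt(10 + 6) - 295 = sqrt(16) - 295 = 4 - 295 = -291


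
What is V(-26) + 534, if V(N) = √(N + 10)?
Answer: 534 + 4*I ≈ 534.0 + 4.0*I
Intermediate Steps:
V(N) = √(10 + N)
V(-26) + 534 = √(10 - 26) + 534 = √(-16) + 534 = 4*I + 534 = 534 + 4*I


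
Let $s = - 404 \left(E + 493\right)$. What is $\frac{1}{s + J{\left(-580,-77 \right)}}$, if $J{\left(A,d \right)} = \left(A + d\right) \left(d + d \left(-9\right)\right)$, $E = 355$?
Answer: $- \frac{1}{747304} \approx -1.3381 \cdot 10^{-6}$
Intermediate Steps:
$J{\left(A,d \right)} = - 8 d \left(A + d\right)$ ($J{\left(A,d \right)} = \left(A + d\right) \left(d - 9 d\right) = \left(A + d\right) \left(- 8 d\right) = - 8 d \left(A + d\right)$)
$s = -342592$ ($s = - 404 \left(355 + 493\right) = \left(-404\right) 848 = -342592$)
$\frac{1}{s + J{\left(-580,-77 \right)}} = \frac{1}{-342592 - - 616 \left(-580 - 77\right)} = \frac{1}{-342592 - \left(-616\right) \left(-657\right)} = \frac{1}{-342592 - 404712} = \frac{1}{-747304} = - \frac{1}{747304}$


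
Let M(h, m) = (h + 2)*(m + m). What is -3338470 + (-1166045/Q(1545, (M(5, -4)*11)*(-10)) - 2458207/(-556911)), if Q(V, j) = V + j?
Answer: -2865200545128382/858199851 ≈ -3.3386e+6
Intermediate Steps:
M(h, m) = 2*m*(2 + h) (M(h, m) = (2 + h)*(2*m) = 2*m*(2 + h))
-3338470 + (-1166045/Q(1545, (M(5, -4)*11)*(-10)) - 2458207/(-556911)) = -3338470 + (-1166045/(1545 + ((2*(-4)*(2 + 5))*11)*(-10)) - 2458207/(-556911)) = -3338470 + (-1166045/(1545 + ((2*(-4)*7)*11)*(-10)) - 2458207*(-1/556911)) = -3338470 + (-1166045/(1545 - 56*11*(-10)) + 2458207/556911) = -3338470 + (-1166045/(1545 - 616*(-10)) + 2458207/556911) = -3338470 + (-1166045/(1545 + 6160) + 2458207/556911) = -3338470 + (-1166045/7705 + 2458207/556911) = -3338470 + (-1166045*1/7705 + 2458207/556911) = -3338470 + (-233209/1541 + 2458207/556911) = -3338470 - 126088560412/858199851 = -2865200545128382/858199851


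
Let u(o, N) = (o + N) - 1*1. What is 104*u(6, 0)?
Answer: 520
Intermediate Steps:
u(o, N) = -1 + N + o (u(o, N) = (N + o) - 1 = -1 + N + o)
104*u(6, 0) = 104*(-1 + 0 + 6) = 104*5 = 520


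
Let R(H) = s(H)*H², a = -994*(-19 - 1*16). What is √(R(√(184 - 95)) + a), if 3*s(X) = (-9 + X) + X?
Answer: √(310707 + 534*√89)/3 ≈ 187.30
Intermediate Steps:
s(X) = -3 + 2*X/3 (s(X) = ((-9 + X) + X)/3 = (-9 + 2*X)/3 = -3 + 2*X/3)
a = 34790 (a = -994*(-19 - 16) = -994*(-35) = 34790)
R(H) = H²*(-3 + 2*H/3) (R(H) = (-3 + 2*H/3)*H² = H²*(-3 + 2*H/3))
√(R(√(184 - 95)) + a) = √((√(184 - 95))²*(-9 + 2*√(184 - 95))/3 + 34790) = √((√89)²*(-9 + 2*√89)/3 + 34790) = √((⅓)*89*(-9 + 2*√89) + 34790) = √((-267 + 178*√89/3) + 34790) = √(34523 + 178*√89/3)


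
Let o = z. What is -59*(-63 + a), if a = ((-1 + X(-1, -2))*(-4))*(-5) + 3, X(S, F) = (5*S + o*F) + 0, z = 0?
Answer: 10620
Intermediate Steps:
o = 0
X(S, F) = 5*S (X(S, F) = (5*S + 0*F) + 0 = (5*S + 0) + 0 = 5*S + 0 = 5*S)
a = -117 (a = ((-1 + 5*(-1))*(-4))*(-5) + 3 = ((-1 - 5)*(-4))*(-5) + 3 = -6*(-4)*(-5) + 3 = 24*(-5) + 3 = -120 + 3 = -117)
-59*(-63 + a) = -59*(-63 - 117) = -59*(-180) = 10620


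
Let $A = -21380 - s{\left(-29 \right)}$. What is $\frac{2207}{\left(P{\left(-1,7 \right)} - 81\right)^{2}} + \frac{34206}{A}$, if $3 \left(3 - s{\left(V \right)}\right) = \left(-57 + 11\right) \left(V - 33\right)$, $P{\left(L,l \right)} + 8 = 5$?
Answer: $- \frac{588790129}{432511632} \approx -1.3613$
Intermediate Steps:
$P{\left(L,l \right)} = -3$ ($P{\left(L,l \right)} = -8 + 5 = -3$)
$s{\left(V \right)} = -503 + \frac{46 V}{3}$ ($s{\left(V \right)} = 3 - \frac{\left(-57 + 11\right) \left(V - 33\right)}{3} = 3 - \frac{\left(-46\right) \left(-33 + V\right)}{3} = 3 - \frac{1518 - 46 V}{3} = 3 + \left(-506 + \frac{46 V}{3}\right) = -503 + \frac{46 V}{3}$)
$A = - \frac{61297}{3}$ ($A = -21380 - \left(-503 + \frac{46}{3} \left(-29\right)\right) = -21380 - \left(-503 - \frac{1334}{3}\right) = -21380 - - \frac{2843}{3} = -21380 + \frac{2843}{3} = - \frac{61297}{3} \approx -20432.0$)
$\frac{2207}{\left(P{\left(-1,7 \right)} - 81\right)^{2}} + \frac{34206}{A} = \frac{2207}{\left(-3 - 81\right)^{2}} + \frac{34206}{- \frac{61297}{3}} = \frac{2207}{\left(-84\right)^{2}} + 34206 \left(- \frac{3}{61297}\right) = \frac{2207}{7056} - \frac{102618}{61297} = - \frac{588790129}{432511632}$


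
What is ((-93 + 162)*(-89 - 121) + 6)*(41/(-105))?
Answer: 197948/35 ≈ 5655.7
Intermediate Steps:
((-93 + 162)*(-89 - 121) + 6)*(41/(-105)) = (69*(-210) + 6)*(41*(-1/105)) = (-14490 + 6)*(-41/105) = -14484*(-41/105) = 197948/35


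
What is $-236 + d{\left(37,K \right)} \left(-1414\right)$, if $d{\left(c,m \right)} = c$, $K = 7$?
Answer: $-52554$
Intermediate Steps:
$-236 + d{\left(37,K \right)} \left(-1414\right) = -236 + 37 \left(-1414\right) = -236 - 52318 = -52554$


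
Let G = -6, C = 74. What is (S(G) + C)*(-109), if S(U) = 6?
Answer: -8720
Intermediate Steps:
(S(G) + C)*(-109) = (6 + 74)*(-109) = 80*(-109) = -8720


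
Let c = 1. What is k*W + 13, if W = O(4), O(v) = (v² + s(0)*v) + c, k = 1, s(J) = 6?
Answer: 54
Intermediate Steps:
O(v) = 1 + v² + 6*v (O(v) = (v² + 6*v) + 1 = 1 + v² + 6*v)
W = 41 (W = 1 + 4² + 6*4 = 1 + 16 + 24 = 41)
k*W + 13 = 1*41 + 13 = 41 + 13 = 54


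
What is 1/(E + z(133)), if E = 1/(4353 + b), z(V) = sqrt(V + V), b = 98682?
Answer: -103035/2823912185849 + 10616211225*sqrt(266)/2823912185849 ≈ 0.061314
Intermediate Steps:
z(V) = sqrt(2)*sqrt(V) (z(V) = sqrt(2*V) = sqrt(2)*sqrt(V))
E = 1/103035 (E = 1/(4353 + 98682) = 1/103035 ≈ 9.7054e-6)
1/(E + z(133)) = 1/(1/103035 + sqrt(2)*sqrt(133)) = 1/(1/103035 + sqrt(266))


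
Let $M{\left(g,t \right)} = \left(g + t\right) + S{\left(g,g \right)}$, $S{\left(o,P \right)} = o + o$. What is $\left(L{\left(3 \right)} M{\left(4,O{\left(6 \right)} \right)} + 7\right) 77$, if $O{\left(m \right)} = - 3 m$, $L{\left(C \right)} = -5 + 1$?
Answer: $2387$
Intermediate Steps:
$S{\left(o,P \right)} = 2 o$
$L{\left(C \right)} = -4$
$M{\left(g,t \right)} = t + 3 g$ ($M{\left(g,t \right)} = \left(g + t\right) + 2 g = t + 3 g$)
$\left(L{\left(3 \right)} M{\left(4,O{\left(6 \right)} \right)} + 7\right) 77 = \left(- 4 \left(\left(-3\right) 6 + 3 \cdot 4\right) + 7\right) 77 = \left(- 4 \left(-18 + 12\right) + 7\right) 77 = \left(\left(-4\right) \left(-6\right) + 7\right) 77 = \left(24 + 7\right) 77 = 31 \cdot 77 = 2387$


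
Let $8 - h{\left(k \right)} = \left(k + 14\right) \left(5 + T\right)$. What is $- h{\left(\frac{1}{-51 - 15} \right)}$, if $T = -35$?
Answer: $- \frac{4703}{11} \approx -427.55$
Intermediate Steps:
$h{\left(k \right)} = 428 + 30 k$ ($h{\left(k \right)} = 8 - \left(k + 14\right) \left(5 - 35\right) = 8 - \left(14 + k\right) \left(-30\right) = 8 - \left(-420 - 30 k\right) = 8 + \left(420 + 30 k\right) = 428 + 30 k$)
$- h{\left(\frac{1}{-51 - 15} \right)} = - (428 + \frac{30}{-51 - 15}) = - (428 + \frac{30}{-66}) = - (428 + 30 \left(- \frac{1}{66}\right)) = - (428 - \frac{5}{11}) = \left(-1\right) \frac{4703}{11} = - \frac{4703}{11}$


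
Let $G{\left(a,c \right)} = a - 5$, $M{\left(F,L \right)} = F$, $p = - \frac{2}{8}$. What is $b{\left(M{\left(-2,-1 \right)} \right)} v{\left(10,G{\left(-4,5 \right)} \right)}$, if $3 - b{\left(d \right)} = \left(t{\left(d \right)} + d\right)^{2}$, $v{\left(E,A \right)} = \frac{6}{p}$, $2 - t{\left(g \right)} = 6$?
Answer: $792$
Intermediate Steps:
$p = - \frac{1}{4}$ ($p = \left(-2\right) \frac{1}{8} = - \frac{1}{4} \approx -0.25$)
$t{\left(g \right)} = -4$ ($t{\left(g \right)} = 2 - 6 = -4$)
$G{\left(a,c \right)} = -5 + a$
$v{\left(E,A \right)} = -24$ ($v{\left(E,A \right)} = \frac{6}{- \frac{1}{4}} = 6 \left(-4\right) = -24$)
$b{\left(d \right)} = 3 - \left(-4 + d\right)^{2}$
$b{\left(M{\left(-2,-1 \right)} \right)} v{\left(10,G{\left(-4,5 \right)} \right)} = \left(3 - \left(-4 - 2\right)^{2}\right) \left(-24\right) = \left(3 - \left(-6\right)^{2}\right) \left(-24\right) = \left(3 - 36\right) \left(-24\right) = \left(-33\right) \left(-24\right) = 792$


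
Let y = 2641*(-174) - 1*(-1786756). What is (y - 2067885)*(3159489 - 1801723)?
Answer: -1005647038858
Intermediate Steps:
y = 1327222 (y = -459534 + 1786756 = 1327222)
(y - 2067885)*(3159489 - 1801723) = (1327222 - 2067885)*(3159489 - 1801723) = -740663*1357766 = -1005647038858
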